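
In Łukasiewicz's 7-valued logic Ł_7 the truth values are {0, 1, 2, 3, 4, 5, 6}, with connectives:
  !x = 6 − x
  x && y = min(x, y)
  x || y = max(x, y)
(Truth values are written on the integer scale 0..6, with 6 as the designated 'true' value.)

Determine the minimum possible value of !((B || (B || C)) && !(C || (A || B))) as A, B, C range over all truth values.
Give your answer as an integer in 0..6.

Take A = 0, B = 0, C = 3:
B || C = 0 || 3 = 3
B || (B || C) = 0 || 3 = 3
A || B = 0 || 0 = 0
C || (A || B) = 3 || 0 = 3
!(C || (A || B)) = !3 = 3
(B || (B || C)) && !(C || (A || B)) = 3 && 3 = 3
!((B || (B || C)) && !(C || (A || B))) = !3 = 3
No assignment yields a value below 3, so this is the minimum.

3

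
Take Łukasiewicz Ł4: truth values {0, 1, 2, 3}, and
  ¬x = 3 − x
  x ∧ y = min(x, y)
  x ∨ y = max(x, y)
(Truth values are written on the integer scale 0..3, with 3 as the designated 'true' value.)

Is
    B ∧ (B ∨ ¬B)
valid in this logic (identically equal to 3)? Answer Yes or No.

Counterexample: take B = 0.
¬B = ¬0 = 3
B ∨ ¬B = 0 ∨ 3 = 3
B ∧ (B ∨ ¬B) = 0 ∧ 3 = 0
This gives 0 ≠ 3.

No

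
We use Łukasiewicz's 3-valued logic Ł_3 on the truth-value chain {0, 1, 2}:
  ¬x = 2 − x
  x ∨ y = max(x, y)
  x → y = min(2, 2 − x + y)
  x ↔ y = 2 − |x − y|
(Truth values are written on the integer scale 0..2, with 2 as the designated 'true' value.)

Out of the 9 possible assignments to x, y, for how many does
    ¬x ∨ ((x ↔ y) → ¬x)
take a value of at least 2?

6

x = 0, y = 0 ↦ 2  ≥
x = 0, y = 1 ↦ 2  ≥
x = 0, y = 2 ↦ 2  ≥
x = 1, y = 0 ↦ 2  ≥
x = 1, y = 1 ↦ 1  <
x = 1, y = 2 ↦ 2  ≥
x = 2, y = 0 ↦ 2  ≥
x = 2, y = 1 ↦ 1  <
x = 2, y = 2 ↦ 0  <
So 6 of the 9 assignments meet the threshold.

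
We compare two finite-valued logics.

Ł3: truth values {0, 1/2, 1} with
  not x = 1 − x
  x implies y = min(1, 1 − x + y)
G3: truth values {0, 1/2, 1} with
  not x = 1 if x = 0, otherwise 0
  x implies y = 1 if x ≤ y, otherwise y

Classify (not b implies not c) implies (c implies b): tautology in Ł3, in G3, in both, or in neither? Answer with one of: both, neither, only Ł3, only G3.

In Ł3: every assignment gives 1 — tautology.
In G3: at b = 1/2, c = 1 the value is 1/2 — not a tautology.

only Ł3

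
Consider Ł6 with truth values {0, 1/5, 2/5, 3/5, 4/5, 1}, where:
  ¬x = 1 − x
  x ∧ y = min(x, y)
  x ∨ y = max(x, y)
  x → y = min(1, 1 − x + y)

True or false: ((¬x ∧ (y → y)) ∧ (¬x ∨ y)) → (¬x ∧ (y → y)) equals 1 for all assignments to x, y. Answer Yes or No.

Yes

At x = 3/5, y = 3/5, for instance:
¬x = ¬3/5 = 2/5
y → y = 3/5 → 3/5 = 1
¬x ∧ (y → y) = 2/5 ∧ 1 = 2/5
¬x = ¬3/5 = 2/5
¬x ∨ y = 2/5 ∨ 3/5 = 3/5
(¬x ∧ (y → y)) ∧ (¬x ∨ y) = 2/5 ∧ 3/5 = 2/5
((¬x ∧ (y → y)) ∧ (¬x ∨ y)) → (¬x ∧ (y → y)) = 2/5 → 2/5 = 1
and checking the remaining 35 assignments likewise gives ≥ 1 in every case.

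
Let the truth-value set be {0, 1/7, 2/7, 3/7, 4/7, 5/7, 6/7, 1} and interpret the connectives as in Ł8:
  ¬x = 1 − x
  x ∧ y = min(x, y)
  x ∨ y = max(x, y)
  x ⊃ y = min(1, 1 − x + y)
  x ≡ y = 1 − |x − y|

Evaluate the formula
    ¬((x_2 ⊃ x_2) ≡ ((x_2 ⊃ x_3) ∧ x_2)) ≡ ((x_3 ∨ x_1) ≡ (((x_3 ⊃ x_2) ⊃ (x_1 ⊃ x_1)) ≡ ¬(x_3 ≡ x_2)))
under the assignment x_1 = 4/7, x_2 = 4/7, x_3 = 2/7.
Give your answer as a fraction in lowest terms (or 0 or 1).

x_2 ⊃ x_2 = 4/7 ⊃ 4/7 = 1
x_2 ⊃ x_3 = 4/7 ⊃ 2/7 = 5/7
(x_2 ⊃ x_3) ∧ x_2 = 5/7 ∧ 4/7 = 4/7
(x_2 ⊃ x_2) ≡ ((x_2 ⊃ x_3) ∧ x_2) = 1 ≡ 4/7 = 4/7
¬((x_2 ⊃ x_2) ≡ ((x_2 ⊃ x_3) ∧ x_2)) = ¬4/7 = 3/7
x_3 ∨ x_1 = 2/7 ∨ 4/7 = 4/7
x_3 ⊃ x_2 = 2/7 ⊃ 4/7 = 1
x_1 ⊃ x_1 = 4/7 ⊃ 4/7 = 1
(x_3 ⊃ x_2) ⊃ (x_1 ⊃ x_1) = 1 ⊃ 1 = 1
x_3 ≡ x_2 = 2/7 ≡ 4/7 = 5/7
¬(x_3 ≡ x_2) = ¬5/7 = 2/7
((x_3 ⊃ x_2) ⊃ (x_1 ⊃ x_1)) ≡ ¬(x_3 ≡ x_2) = 1 ≡ 2/7 = 2/7
(x_3 ∨ x_1) ≡ (((x_3 ⊃ x_2) ⊃ (x_1 ⊃ x_1)) ≡ ¬(x_3 ≡ x_2)) = 4/7 ≡ 2/7 = 5/7
¬((x_2 ⊃ x_2) ≡ ((x_2 ⊃ x_3) ∧ x_2)) ≡ ((x_3 ∨ x_1) ≡ (((x_3 ⊃ x_2) ⊃ (x_1 ⊃ x_1)) ≡ ¬(x_3 ≡ x_2))) = 3/7 ≡ 5/7 = 5/7

5/7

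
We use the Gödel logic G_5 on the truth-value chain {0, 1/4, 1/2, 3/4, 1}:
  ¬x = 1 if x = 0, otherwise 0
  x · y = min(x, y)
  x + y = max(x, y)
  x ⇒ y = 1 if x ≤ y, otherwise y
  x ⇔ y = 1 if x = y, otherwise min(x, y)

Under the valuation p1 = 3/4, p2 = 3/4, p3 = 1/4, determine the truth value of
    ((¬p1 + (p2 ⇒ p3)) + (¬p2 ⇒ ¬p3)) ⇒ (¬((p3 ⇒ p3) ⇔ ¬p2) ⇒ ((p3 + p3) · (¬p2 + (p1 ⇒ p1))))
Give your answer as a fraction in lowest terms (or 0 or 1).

¬p1 = ¬3/4 = 0
p2 ⇒ p3 = 3/4 ⇒ 1/4 = 1/4
¬p1 + (p2 ⇒ p3) = 0 + 1/4 = 1/4
¬p2 = ¬3/4 = 0
¬p3 = ¬1/4 = 0
¬p2 ⇒ ¬p3 = 0 ⇒ 0 = 1
(¬p1 + (p2 ⇒ p3)) + (¬p2 ⇒ ¬p3) = 1/4 + 1 = 1
p3 ⇒ p3 = 1/4 ⇒ 1/4 = 1
¬p2 = ¬3/4 = 0
(p3 ⇒ p3) ⇔ ¬p2 = 1 ⇔ 0 = 0
¬((p3 ⇒ p3) ⇔ ¬p2) = ¬0 = 1
p3 + p3 = 1/4 + 1/4 = 1/4
¬p2 = ¬3/4 = 0
p1 ⇒ p1 = 3/4 ⇒ 3/4 = 1
¬p2 + (p1 ⇒ p1) = 0 + 1 = 1
(p3 + p3) · (¬p2 + (p1 ⇒ p1)) = 1/4 · 1 = 1/4
¬((p3 ⇒ p3) ⇔ ¬p2) ⇒ ((p3 + p3) · (¬p2 + (p1 ⇒ p1))) = 1 ⇒ 1/4 = 1/4
((¬p1 + (p2 ⇒ p3)) + (¬p2 ⇒ ¬p3)) ⇒ (¬((p3 ⇒ p3) ⇔ ¬p2) ⇒ ((p3 + p3) · (¬p2 + (p1 ⇒ p1)))) = 1 ⇒ 1/4 = 1/4

1/4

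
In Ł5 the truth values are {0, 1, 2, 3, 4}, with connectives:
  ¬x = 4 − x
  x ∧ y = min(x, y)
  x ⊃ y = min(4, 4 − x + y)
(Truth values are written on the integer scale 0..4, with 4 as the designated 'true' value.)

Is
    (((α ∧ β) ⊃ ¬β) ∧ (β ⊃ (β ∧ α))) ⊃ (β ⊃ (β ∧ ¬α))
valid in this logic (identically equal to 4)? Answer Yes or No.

No

Counterexample: take α = 3, β = 2.
α ∧ β = 3 ∧ 2 = 2
¬β = ¬2 = 2
(α ∧ β) ⊃ ¬β = 2 ⊃ 2 = 4
β ∧ α = 2 ∧ 3 = 2
β ⊃ (β ∧ α) = 2 ⊃ 2 = 4
((α ∧ β) ⊃ ¬β) ∧ (β ⊃ (β ∧ α)) = 4 ∧ 4 = 4
¬α = ¬3 = 1
β ∧ ¬α = 2 ∧ 1 = 1
β ⊃ (β ∧ ¬α) = 2 ⊃ 1 = 3
(((α ∧ β) ⊃ ¬β) ∧ (β ⊃ (β ∧ α))) ⊃ (β ⊃ (β ∧ ¬α)) = 4 ⊃ 3 = 3
This gives 3 ≠ 4.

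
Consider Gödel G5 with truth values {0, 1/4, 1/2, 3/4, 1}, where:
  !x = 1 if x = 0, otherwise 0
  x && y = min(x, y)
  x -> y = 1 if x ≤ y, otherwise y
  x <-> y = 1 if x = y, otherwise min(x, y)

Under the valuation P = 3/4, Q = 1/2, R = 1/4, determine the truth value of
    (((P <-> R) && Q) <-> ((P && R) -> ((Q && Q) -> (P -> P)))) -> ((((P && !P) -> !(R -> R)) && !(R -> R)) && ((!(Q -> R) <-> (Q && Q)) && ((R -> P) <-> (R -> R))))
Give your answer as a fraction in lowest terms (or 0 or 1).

0

P <-> R = 3/4 <-> 1/4 = 1/4
(P <-> R) && Q = 1/4 && 1/2 = 1/4
P && R = 3/4 && 1/4 = 1/4
Q && Q = 1/2 && 1/2 = 1/2
P -> P = 3/4 -> 3/4 = 1
(Q && Q) -> (P -> P) = 1/2 -> 1 = 1
(P && R) -> ((Q && Q) -> (P -> P)) = 1/4 -> 1 = 1
((P <-> R) && Q) <-> ((P && R) -> ((Q && Q) -> (P -> P))) = 1/4 <-> 1 = 1/4
!P = !3/4 = 0
P && !P = 3/4 && 0 = 0
R -> R = 1/4 -> 1/4 = 1
!(R -> R) = !1 = 0
(P && !P) -> !(R -> R) = 0 -> 0 = 1
R -> R = 1/4 -> 1/4 = 1
!(R -> R) = !1 = 0
((P && !P) -> !(R -> R)) && !(R -> R) = 1 && 0 = 0
Q -> R = 1/2 -> 1/4 = 1/4
!(Q -> R) = !1/4 = 0
Q && Q = 1/2 && 1/2 = 1/2
!(Q -> R) <-> (Q && Q) = 0 <-> 1/2 = 0
R -> P = 1/4 -> 3/4 = 1
R -> R = 1/4 -> 1/4 = 1
(R -> P) <-> (R -> R) = 1 <-> 1 = 1
(!(Q -> R) <-> (Q && Q)) && ((R -> P) <-> (R -> R)) = 0 && 1 = 0
(((P && !P) -> !(R -> R)) && !(R -> R)) && ((!(Q -> R) <-> (Q && Q)) && ((R -> P) <-> (R -> R))) = 0 && 0 = 0
(((P <-> R) && Q) <-> ((P && R) -> ((Q && Q) -> (P -> P)))) -> ((((P && !P) -> !(R -> R)) && !(R -> R)) && ((!(Q -> R) <-> (Q && Q)) && ((R -> P) <-> (R -> R)))) = 1/4 -> 0 = 0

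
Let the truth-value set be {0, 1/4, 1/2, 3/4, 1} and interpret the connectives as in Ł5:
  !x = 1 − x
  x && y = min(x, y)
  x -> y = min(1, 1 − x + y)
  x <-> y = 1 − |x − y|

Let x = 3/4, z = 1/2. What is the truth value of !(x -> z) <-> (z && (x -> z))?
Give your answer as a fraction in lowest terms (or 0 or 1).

x -> z = 3/4 -> 1/2 = 3/4
!(x -> z) = !3/4 = 1/4
x -> z = 3/4 -> 1/2 = 3/4
z && (x -> z) = 1/2 && 3/4 = 1/2
!(x -> z) <-> (z && (x -> z)) = 1/4 <-> 1/2 = 3/4

3/4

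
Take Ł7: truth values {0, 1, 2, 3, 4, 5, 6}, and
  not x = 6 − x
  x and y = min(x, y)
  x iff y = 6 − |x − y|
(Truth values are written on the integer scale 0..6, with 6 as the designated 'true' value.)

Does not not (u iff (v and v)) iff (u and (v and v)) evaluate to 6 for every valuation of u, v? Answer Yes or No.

Counterexample: take u = 0, v = 0.
v and v = 0 and 0 = 0
u iff (v and v) = 0 iff 0 = 6
not (u iff (v and v)) = not 6 = 0
not not (u iff (v and v)) = not 0 = 6
v and v = 0 and 0 = 0
u and (v and v) = 0 and 0 = 0
not not (u iff (v and v)) iff (u and (v and v)) = 6 iff 0 = 0
This gives 0 ≠ 6.

No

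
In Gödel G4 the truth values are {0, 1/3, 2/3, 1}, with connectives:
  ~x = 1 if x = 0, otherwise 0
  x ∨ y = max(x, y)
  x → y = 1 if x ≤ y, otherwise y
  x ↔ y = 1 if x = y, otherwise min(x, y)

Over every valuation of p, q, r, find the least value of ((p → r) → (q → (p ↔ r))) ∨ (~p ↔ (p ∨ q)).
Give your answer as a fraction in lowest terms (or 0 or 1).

Take p = 0, q = 1/3, r = 1/3:
p → r = 0 → 1/3 = 1
p ↔ r = 0 ↔ 1/3 = 0
q → (p ↔ r) = 1/3 → 0 = 0
(p → r) → (q → (p ↔ r)) = 1 → 0 = 0
~p = ~0 = 1
p ∨ q = 0 ∨ 1/3 = 1/3
~p ↔ (p ∨ q) = 1 ↔ 1/3 = 1/3
((p → r) → (q → (p ↔ r))) ∨ (~p ↔ (p ∨ q)) = 0 ∨ 1/3 = 1/3
No assignment yields a value below 1/3, so this is the minimum.

1/3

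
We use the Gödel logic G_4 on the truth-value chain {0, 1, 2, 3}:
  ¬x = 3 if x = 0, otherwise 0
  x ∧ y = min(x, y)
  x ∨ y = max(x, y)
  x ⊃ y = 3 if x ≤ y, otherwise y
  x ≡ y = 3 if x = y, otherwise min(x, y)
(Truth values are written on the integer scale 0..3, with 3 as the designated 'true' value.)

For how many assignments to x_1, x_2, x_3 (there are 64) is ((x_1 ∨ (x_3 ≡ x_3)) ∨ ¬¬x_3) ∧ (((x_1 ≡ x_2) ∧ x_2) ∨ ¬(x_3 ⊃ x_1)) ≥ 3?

value 3: 16 assignments (counts)
value 2: 12 assignments
value 1: 20 assignments
value 0: 16 assignments
So 16 of the 64 assignments meet the threshold.

16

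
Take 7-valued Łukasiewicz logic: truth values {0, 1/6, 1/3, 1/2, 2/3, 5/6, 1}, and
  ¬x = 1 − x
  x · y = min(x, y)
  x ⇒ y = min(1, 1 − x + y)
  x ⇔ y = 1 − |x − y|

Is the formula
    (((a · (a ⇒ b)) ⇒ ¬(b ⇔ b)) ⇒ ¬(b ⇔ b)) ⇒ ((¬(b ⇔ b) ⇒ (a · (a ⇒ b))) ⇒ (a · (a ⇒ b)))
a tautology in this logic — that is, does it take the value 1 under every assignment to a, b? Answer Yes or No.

Yes

At a = 1, b = 1/2, for instance:
a ⇒ b = 1 ⇒ 1/2 = 1/2
a · (a ⇒ b) = 1 · 1/2 = 1/2
b ⇔ b = 1/2 ⇔ 1/2 = 1
¬(b ⇔ b) = ¬1 = 0
(a · (a ⇒ b)) ⇒ ¬(b ⇔ b) = 1/2 ⇒ 0 = 1/2
((a · (a ⇒ b)) ⇒ ¬(b ⇔ b)) ⇒ ¬(b ⇔ b) = 1/2 ⇒ 0 = 1/2
¬(b ⇔ b) ⇒ (a · (a ⇒ b)) = 0 ⇒ 1/2 = 1
(¬(b ⇔ b) ⇒ (a · (a ⇒ b))) ⇒ (a · (a ⇒ b)) = 1 ⇒ 1/2 = 1/2
(((a · (a ⇒ b)) ⇒ ¬(b ⇔ b)) ⇒ ¬(b ⇔ b)) ⇒ ((¬(b ⇔ b) ⇒ (a · (a ⇒ b))) ⇒ (a · (a ⇒ b))) = 1/2 ⇒ 1/2 = 1
and checking the remaining 48 assignments likewise gives ≥ 1 in every case.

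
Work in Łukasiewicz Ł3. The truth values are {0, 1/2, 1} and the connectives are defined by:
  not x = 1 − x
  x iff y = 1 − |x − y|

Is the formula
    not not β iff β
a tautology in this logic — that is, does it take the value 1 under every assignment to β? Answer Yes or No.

β = 0 ↦ 1
β = 1/2 ↦ 1
β = 1 ↦ 1
Every assignment gives a value ≥ 1.

Yes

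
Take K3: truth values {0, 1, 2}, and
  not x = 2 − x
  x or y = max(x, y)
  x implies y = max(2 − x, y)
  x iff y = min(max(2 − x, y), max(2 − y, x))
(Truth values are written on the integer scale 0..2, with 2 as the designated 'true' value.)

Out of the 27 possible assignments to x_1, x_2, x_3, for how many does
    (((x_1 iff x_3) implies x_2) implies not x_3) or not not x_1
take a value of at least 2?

value 2: 15 assignments (counts)
value 1: 9 assignments
value 0: 3 assignments
So 15 of the 27 assignments meet the threshold.

15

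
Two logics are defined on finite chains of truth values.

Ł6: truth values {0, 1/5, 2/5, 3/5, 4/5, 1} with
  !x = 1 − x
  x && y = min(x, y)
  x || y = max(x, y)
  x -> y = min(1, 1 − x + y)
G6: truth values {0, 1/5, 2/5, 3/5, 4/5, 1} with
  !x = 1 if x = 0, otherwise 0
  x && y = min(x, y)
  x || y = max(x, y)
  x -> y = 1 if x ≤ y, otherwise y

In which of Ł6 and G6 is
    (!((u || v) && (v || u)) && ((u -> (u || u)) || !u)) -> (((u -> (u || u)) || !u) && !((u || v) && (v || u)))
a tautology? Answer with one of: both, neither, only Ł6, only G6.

In Ł6: every assignment gives 1 — tautology.
In G6: every assignment gives 1 — tautology.

both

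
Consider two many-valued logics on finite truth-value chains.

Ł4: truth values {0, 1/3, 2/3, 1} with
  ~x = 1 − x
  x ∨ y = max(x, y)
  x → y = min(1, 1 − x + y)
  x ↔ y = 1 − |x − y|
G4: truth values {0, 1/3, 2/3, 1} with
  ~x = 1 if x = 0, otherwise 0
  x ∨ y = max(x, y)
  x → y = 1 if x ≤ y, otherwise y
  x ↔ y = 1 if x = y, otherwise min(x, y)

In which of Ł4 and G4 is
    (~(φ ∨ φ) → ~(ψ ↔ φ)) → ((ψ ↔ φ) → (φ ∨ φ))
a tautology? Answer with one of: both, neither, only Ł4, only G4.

In Ł4: every assignment gives 1 — tautology.
In G4: at φ = 1/3, ψ = 1/3 the value is 1/3 — not a tautology.

only Ł4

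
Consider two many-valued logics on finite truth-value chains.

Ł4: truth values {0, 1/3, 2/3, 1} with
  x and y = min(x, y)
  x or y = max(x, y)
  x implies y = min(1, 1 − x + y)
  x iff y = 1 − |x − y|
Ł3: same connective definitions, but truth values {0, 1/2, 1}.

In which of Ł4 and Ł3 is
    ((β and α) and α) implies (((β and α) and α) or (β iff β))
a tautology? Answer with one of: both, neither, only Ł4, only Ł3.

both

In Ł4: every assignment gives 1 — tautology.
In Ł3: every assignment gives 1 — tautology.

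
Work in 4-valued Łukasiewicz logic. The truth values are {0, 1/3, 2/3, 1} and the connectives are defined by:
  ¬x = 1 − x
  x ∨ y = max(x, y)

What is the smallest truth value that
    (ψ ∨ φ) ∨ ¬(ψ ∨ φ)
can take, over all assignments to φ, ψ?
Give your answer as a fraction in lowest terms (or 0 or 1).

Take φ = 0, ψ = 1/3:
ψ ∨ φ = 1/3 ∨ 0 = 1/3
ψ ∨ φ = 1/3 ∨ 0 = 1/3
¬(ψ ∨ φ) = ¬1/3 = 2/3
(ψ ∨ φ) ∨ ¬(ψ ∨ φ) = 1/3 ∨ 2/3 = 2/3
No assignment yields a value below 2/3, so this is the minimum.

2/3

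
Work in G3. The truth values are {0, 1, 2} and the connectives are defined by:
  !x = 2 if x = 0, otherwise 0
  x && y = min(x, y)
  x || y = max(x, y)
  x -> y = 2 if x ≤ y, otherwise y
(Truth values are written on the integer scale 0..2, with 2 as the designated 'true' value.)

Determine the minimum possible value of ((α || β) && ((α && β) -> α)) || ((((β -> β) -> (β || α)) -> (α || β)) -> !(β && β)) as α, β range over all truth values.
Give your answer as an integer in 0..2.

1

Take α = 0, β = 1:
α || β = 0 || 1 = 1
α && β = 0 && 1 = 0
(α && β) -> α = 0 -> 0 = 2
(α || β) && ((α && β) -> α) = 1 && 2 = 1
β -> β = 1 -> 1 = 2
β || α = 1 || 0 = 1
(β -> β) -> (β || α) = 2 -> 1 = 1
α || β = 0 || 1 = 1
((β -> β) -> (β || α)) -> (α || β) = 1 -> 1 = 2
β && β = 1 && 1 = 1
!(β && β) = !1 = 0
(((β -> β) -> (β || α)) -> (α || β)) -> !(β && β) = 2 -> 0 = 0
((α || β) && ((α && β) -> α)) || ((((β -> β) -> (β || α)) -> (α || β)) -> !(β && β)) = 1 || 0 = 1
No assignment yields a value below 1, so this is the minimum.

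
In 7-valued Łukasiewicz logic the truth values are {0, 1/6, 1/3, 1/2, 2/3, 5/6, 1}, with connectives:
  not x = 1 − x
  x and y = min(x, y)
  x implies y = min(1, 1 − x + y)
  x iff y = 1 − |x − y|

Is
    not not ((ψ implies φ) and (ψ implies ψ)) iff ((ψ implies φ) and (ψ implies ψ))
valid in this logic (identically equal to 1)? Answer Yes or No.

Yes

At φ = 1, ψ = 2/3, for instance:
ψ implies φ = 2/3 implies 1 = 1
ψ implies ψ = 2/3 implies 2/3 = 1
(ψ implies φ) and (ψ implies ψ) = 1 and 1 = 1
not ((ψ implies φ) and (ψ implies ψ)) = not 1 = 0
not not ((ψ implies φ) and (ψ implies ψ)) = not 0 = 1
not not ((ψ implies φ) and (ψ implies ψ)) iff ((ψ implies φ) and (ψ implies ψ)) = 1 iff 1 = 1
and checking the remaining 48 assignments likewise gives ≥ 1 in every case.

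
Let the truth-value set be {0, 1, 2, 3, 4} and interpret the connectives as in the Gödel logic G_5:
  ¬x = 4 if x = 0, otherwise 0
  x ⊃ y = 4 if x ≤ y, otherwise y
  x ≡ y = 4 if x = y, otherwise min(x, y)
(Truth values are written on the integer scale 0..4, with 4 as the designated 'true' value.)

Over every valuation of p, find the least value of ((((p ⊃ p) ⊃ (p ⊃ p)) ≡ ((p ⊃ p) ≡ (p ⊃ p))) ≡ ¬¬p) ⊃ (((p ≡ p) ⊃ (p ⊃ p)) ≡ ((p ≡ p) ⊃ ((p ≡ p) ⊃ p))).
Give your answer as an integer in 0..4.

Take p = 1:
p ⊃ p = 1 ⊃ 1 = 4
p ⊃ p = 1 ⊃ 1 = 4
(p ⊃ p) ⊃ (p ⊃ p) = 4 ⊃ 4 = 4
p ⊃ p = 1 ⊃ 1 = 4
p ⊃ p = 1 ⊃ 1 = 4
(p ⊃ p) ≡ (p ⊃ p) = 4 ≡ 4 = 4
((p ⊃ p) ⊃ (p ⊃ p)) ≡ ((p ⊃ p) ≡ (p ⊃ p)) = 4 ≡ 4 = 4
¬p = ¬1 = 0
¬¬p = ¬0 = 4
(((p ⊃ p) ⊃ (p ⊃ p)) ≡ ((p ⊃ p) ≡ (p ⊃ p))) ≡ ¬¬p = 4 ≡ 4 = 4
p ≡ p = 1 ≡ 1 = 4
p ⊃ p = 1 ⊃ 1 = 4
(p ≡ p) ⊃ (p ⊃ p) = 4 ⊃ 4 = 4
p ≡ p = 1 ≡ 1 = 4
p ≡ p = 1 ≡ 1 = 4
(p ≡ p) ⊃ p = 4 ⊃ 1 = 1
(p ≡ p) ⊃ ((p ≡ p) ⊃ p) = 4 ⊃ 1 = 1
((p ≡ p) ⊃ (p ⊃ p)) ≡ ((p ≡ p) ⊃ ((p ≡ p) ⊃ p)) = 4 ≡ 1 = 1
((((p ⊃ p) ⊃ (p ⊃ p)) ≡ ((p ⊃ p) ≡ (p ⊃ p))) ≡ ¬¬p) ⊃ (((p ≡ p) ⊃ (p ⊃ p)) ≡ ((p ≡ p) ⊃ ((p ≡ p) ⊃ p))) = 4 ⊃ 1 = 1
No assignment yields a value below 1, so this is the minimum.

1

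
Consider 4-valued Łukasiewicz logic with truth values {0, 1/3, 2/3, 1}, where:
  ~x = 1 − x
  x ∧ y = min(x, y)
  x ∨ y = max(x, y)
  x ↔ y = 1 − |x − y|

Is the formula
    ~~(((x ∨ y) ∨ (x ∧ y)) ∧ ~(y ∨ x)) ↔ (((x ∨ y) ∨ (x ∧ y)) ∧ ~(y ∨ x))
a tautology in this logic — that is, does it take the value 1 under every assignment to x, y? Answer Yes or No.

Yes

x = 0, y = 0 ↦ 1
x = 0, y = 1/3 ↦ 1
x = 0, y = 2/3 ↦ 1
x = 0, y = 1 ↦ 1
x = 1/3, y = 0 ↦ 1
x = 1/3, y = 1/3 ↦ 1
x = 1/3, y = 2/3 ↦ 1
x = 1/3, y = 1 ↦ 1
x = 2/3, y = 0 ↦ 1
x = 2/3, y = 1/3 ↦ 1
x = 2/3, y = 2/3 ↦ 1
x = 2/3, y = 1 ↦ 1
x = 1, y = 0 ↦ 1
x = 1, y = 1/3 ↦ 1
x = 1, y = 2/3 ↦ 1
x = 1, y = 1 ↦ 1
Every assignment gives a value ≥ 1.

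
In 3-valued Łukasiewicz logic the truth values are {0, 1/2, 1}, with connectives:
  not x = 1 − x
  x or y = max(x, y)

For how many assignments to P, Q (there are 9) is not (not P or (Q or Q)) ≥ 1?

1

P = 0, Q = 0 ↦ 0  <
P = 0, Q = 1/2 ↦ 0  <
P = 0, Q = 1 ↦ 0  <
P = 1/2, Q = 0 ↦ 1/2  <
P = 1/2, Q = 1/2 ↦ 1/2  <
P = 1/2, Q = 1 ↦ 0  <
P = 1, Q = 0 ↦ 1  ≥
P = 1, Q = 1/2 ↦ 1/2  <
P = 1, Q = 1 ↦ 0  <
So 1 of the 9 assignments meets the threshold.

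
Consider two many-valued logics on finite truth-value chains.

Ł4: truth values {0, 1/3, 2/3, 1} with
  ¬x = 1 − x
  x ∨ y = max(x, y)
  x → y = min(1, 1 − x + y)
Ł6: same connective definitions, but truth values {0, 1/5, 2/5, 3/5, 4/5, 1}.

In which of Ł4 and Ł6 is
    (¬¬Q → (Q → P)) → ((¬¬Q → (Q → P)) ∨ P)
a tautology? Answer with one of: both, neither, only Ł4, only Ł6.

both

In Ł4: every assignment gives 1 — tautology.
In Ł6: every assignment gives 1 — tautology.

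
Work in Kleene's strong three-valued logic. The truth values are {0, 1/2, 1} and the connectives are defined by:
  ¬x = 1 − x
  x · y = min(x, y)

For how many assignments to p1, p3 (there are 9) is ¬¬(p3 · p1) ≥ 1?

p1 = 0, p3 = 0 ↦ 0  <
p1 = 0, p3 = 1/2 ↦ 0  <
p1 = 0, p3 = 1 ↦ 0  <
p1 = 1/2, p3 = 0 ↦ 0  <
p1 = 1/2, p3 = 1/2 ↦ 1/2  <
p1 = 1/2, p3 = 1 ↦ 1/2  <
p1 = 1, p3 = 0 ↦ 0  <
p1 = 1, p3 = 1/2 ↦ 1/2  <
p1 = 1, p3 = 1 ↦ 1  ≥
So 1 of the 9 assignments meets the threshold.

1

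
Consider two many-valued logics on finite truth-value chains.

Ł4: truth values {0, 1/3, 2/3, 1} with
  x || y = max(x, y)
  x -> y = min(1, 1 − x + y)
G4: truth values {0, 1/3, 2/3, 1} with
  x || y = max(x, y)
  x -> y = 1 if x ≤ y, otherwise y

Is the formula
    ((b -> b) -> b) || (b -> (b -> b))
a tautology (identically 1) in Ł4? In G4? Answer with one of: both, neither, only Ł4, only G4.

In Ł4: every assignment gives 1 — tautology.
In G4: every assignment gives 1 — tautology.

both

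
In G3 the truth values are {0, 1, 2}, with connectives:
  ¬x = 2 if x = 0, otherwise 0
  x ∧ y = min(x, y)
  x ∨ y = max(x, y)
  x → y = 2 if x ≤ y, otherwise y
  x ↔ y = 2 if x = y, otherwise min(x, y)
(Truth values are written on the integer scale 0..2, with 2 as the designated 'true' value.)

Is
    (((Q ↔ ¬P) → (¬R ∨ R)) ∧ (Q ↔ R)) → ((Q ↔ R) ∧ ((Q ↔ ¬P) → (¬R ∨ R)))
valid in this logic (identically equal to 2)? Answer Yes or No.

At P = 1, Q = 1, R = 2, for instance:
¬P = ¬1 = 0
Q ↔ ¬P = 1 ↔ 0 = 0
¬R = ¬2 = 0
¬R ∨ R = 0 ∨ 2 = 2
(Q ↔ ¬P) → (¬R ∨ R) = 0 → 2 = 2
Q ↔ R = 1 ↔ 2 = 1
((Q ↔ ¬P) → (¬R ∨ R)) ∧ (Q ↔ R) = 2 ∧ 1 = 1
(Q ↔ R) ∧ ((Q ↔ ¬P) → (¬R ∨ R)) = 1 ∧ 2 = 1
(((Q ↔ ¬P) → (¬R ∨ R)) ∧ (Q ↔ R)) → ((Q ↔ R) ∧ ((Q ↔ ¬P) → (¬R ∨ R))) = 1 → 1 = 2
and checking the remaining 26 assignments likewise gives ≥ 2 in every case.

Yes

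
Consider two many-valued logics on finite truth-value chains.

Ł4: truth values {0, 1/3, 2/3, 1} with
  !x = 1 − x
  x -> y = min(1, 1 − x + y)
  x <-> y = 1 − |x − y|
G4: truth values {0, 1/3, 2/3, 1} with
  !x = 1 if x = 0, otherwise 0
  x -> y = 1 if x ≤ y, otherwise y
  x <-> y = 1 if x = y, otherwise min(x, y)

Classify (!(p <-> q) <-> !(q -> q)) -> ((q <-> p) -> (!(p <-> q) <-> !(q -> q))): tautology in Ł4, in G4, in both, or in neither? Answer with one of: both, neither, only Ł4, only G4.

both

In Ł4: every assignment gives 1 — tautology.
In G4: every assignment gives 1 — tautology.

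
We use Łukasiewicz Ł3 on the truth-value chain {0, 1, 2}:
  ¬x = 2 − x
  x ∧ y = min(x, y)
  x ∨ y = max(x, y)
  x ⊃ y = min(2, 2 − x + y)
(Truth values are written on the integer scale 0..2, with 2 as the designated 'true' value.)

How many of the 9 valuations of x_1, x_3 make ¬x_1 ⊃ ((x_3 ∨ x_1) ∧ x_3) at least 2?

6

x_1 = 0, x_3 = 0 ↦ 0  <
x_1 = 0, x_3 = 1 ↦ 1  <
x_1 = 0, x_3 = 2 ↦ 2  ≥
x_1 = 1, x_3 = 0 ↦ 1  <
x_1 = 1, x_3 = 1 ↦ 2  ≥
x_1 = 1, x_3 = 2 ↦ 2  ≥
x_1 = 2, x_3 = 0 ↦ 2  ≥
x_1 = 2, x_3 = 1 ↦ 2  ≥
x_1 = 2, x_3 = 2 ↦ 2  ≥
So 6 of the 9 assignments meet the threshold.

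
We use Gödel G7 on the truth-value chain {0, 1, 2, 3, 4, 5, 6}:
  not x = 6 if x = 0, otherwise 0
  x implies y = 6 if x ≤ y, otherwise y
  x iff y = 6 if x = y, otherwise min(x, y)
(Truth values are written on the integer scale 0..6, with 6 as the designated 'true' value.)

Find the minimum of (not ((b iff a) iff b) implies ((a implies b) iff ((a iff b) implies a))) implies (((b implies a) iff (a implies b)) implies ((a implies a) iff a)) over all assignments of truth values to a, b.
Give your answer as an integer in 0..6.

Take a = 1, b = 1:
b iff a = 1 iff 1 = 6
(b iff a) iff b = 6 iff 1 = 1
not ((b iff a) iff b) = not 1 = 0
a implies b = 1 implies 1 = 6
a iff b = 1 iff 1 = 6
(a iff b) implies a = 6 implies 1 = 1
(a implies b) iff ((a iff b) implies a) = 6 iff 1 = 1
not ((b iff a) iff b) implies ((a implies b) iff ((a iff b) implies a)) = 0 implies 1 = 6
b implies a = 1 implies 1 = 6
a implies b = 1 implies 1 = 6
(b implies a) iff (a implies b) = 6 iff 6 = 6
a implies a = 1 implies 1 = 6
(a implies a) iff a = 6 iff 1 = 1
((b implies a) iff (a implies b)) implies ((a implies a) iff a) = 6 implies 1 = 1
(not ((b iff a) iff b) implies ((a implies b) iff ((a iff b) implies a))) implies (((b implies a) iff (a implies b)) implies ((a implies a) iff a)) = 6 implies 1 = 1
No assignment yields a value below 1, so this is the minimum.

1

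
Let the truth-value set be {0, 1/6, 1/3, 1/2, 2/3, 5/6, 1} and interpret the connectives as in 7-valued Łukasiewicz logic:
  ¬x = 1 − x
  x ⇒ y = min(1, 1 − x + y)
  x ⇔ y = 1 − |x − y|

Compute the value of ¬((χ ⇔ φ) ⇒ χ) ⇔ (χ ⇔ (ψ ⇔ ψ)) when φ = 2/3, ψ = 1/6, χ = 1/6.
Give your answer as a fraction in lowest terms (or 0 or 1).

χ ⇔ φ = 1/6 ⇔ 2/3 = 1/2
(χ ⇔ φ) ⇒ χ = 1/2 ⇒ 1/6 = 2/3
¬((χ ⇔ φ) ⇒ χ) = ¬2/3 = 1/3
ψ ⇔ ψ = 1/6 ⇔ 1/6 = 1
χ ⇔ (ψ ⇔ ψ) = 1/6 ⇔ 1 = 1/6
¬((χ ⇔ φ) ⇒ χ) ⇔ (χ ⇔ (ψ ⇔ ψ)) = 1/3 ⇔ 1/6 = 5/6

5/6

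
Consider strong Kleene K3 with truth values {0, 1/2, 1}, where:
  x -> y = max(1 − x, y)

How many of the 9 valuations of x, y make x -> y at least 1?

5

x = 0, y = 0 ↦ 1  ≥
x = 0, y = 1/2 ↦ 1  ≥
x = 0, y = 1 ↦ 1  ≥
x = 1/2, y = 0 ↦ 1/2  <
x = 1/2, y = 1/2 ↦ 1/2  <
x = 1/2, y = 1 ↦ 1  ≥
x = 1, y = 0 ↦ 0  <
x = 1, y = 1/2 ↦ 1/2  <
x = 1, y = 1 ↦ 1  ≥
So 5 of the 9 assignments meet the threshold.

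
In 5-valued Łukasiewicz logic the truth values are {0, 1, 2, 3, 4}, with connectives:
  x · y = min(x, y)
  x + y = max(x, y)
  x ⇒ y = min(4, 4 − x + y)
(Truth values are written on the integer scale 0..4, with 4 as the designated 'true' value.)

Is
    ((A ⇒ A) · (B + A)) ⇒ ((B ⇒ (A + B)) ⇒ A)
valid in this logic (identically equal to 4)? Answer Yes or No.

No

Counterexample: take A = 0, B = 1.
A ⇒ A = 0 ⇒ 0 = 4
B + A = 1 + 0 = 1
(A ⇒ A) · (B + A) = 4 · 1 = 1
A + B = 0 + 1 = 1
B ⇒ (A + B) = 1 ⇒ 1 = 4
(B ⇒ (A + B)) ⇒ A = 4 ⇒ 0 = 0
((A ⇒ A) · (B + A)) ⇒ ((B ⇒ (A + B)) ⇒ A) = 1 ⇒ 0 = 3
This gives 3 ≠ 4.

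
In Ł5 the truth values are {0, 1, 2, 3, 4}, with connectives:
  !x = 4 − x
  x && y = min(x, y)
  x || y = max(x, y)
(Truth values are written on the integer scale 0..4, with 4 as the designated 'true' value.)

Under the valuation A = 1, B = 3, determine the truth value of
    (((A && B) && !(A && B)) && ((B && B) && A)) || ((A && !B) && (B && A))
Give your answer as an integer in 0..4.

1

A && B = 1 && 3 = 1
A && B = 1 && 3 = 1
!(A && B) = !1 = 3
(A && B) && !(A && B) = 1 && 3 = 1
B && B = 3 && 3 = 3
(B && B) && A = 3 && 1 = 1
((A && B) && !(A && B)) && ((B && B) && A) = 1 && 1 = 1
!B = !3 = 1
A && !B = 1 && 1 = 1
B && A = 3 && 1 = 1
(A && !B) && (B && A) = 1 && 1 = 1
(((A && B) && !(A && B)) && ((B && B) && A)) || ((A && !B) && (B && A)) = 1 || 1 = 1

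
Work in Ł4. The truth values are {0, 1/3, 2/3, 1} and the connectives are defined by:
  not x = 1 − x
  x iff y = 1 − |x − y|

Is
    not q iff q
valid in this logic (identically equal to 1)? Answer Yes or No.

Counterexample: take q = 0.
not q = not 0 = 1
not q iff q = 1 iff 0 = 0
This gives 0 ≠ 1.

No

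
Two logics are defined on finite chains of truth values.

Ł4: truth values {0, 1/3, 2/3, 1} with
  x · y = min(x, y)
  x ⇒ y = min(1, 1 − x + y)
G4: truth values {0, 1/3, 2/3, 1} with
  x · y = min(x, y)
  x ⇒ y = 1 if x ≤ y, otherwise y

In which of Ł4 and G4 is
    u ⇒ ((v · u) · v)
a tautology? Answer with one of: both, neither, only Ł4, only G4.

neither

In Ł4: at u = 1/3, v = 0 the value is 2/3 — not a tautology.
In G4: at u = 1/3, v = 0 the value is 0 — not a tautology.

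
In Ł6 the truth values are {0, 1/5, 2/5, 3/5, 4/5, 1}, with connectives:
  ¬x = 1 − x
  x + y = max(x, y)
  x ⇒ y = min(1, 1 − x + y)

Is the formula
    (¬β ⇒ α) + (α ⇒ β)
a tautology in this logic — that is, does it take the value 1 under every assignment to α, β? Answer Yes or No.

Counterexample: take α = 1/5, β = 0.
¬β = ¬0 = 1
¬β ⇒ α = 1 ⇒ 1/5 = 1/5
α ⇒ β = 1/5 ⇒ 0 = 4/5
(¬β ⇒ α) + (α ⇒ β) = 1/5 + 4/5 = 4/5
This gives 4/5 ≠ 1.

No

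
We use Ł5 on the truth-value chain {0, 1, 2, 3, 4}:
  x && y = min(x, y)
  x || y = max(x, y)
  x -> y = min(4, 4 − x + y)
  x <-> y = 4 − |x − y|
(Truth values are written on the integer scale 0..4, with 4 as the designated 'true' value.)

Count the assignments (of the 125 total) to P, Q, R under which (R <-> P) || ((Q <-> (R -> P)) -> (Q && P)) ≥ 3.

102

value 4: 69 assignments (counts)
value 3: 33 assignments (counts)
value 2: 16 assignments
value 1: 6 assignments
value 0: 1 assignment
So 102 of the 125 assignments meet the threshold.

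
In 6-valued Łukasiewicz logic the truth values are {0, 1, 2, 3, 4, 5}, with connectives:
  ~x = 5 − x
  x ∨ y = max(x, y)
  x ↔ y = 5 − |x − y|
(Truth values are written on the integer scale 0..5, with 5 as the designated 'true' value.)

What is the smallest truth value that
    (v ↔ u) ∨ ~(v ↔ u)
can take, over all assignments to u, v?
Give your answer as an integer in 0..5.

Take u = 0, v = 2:
v ↔ u = 2 ↔ 0 = 3
v ↔ u = 2 ↔ 0 = 3
~(v ↔ u) = ~3 = 2
(v ↔ u) ∨ ~(v ↔ u) = 3 ∨ 2 = 3
No assignment yields a value below 3, so this is the minimum.

3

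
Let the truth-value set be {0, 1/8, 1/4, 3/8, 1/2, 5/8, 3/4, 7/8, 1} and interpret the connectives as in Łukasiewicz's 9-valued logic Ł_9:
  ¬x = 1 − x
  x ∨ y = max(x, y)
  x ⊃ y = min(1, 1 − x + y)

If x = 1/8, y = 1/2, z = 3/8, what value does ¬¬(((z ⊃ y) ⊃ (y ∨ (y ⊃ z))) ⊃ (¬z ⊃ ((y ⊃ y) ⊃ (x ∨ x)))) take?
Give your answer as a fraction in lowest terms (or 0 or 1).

z ⊃ y = 3/8 ⊃ 1/2 = 1
y ⊃ z = 1/2 ⊃ 3/8 = 7/8
y ∨ (y ⊃ z) = 1/2 ∨ 7/8 = 7/8
(z ⊃ y) ⊃ (y ∨ (y ⊃ z)) = 1 ⊃ 7/8 = 7/8
¬z = ¬3/8 = 5/8
y ⊃ y = 1/2 ⊃ 1/2 = 1
x ∨ x = 1/8 ∨ 1/8 = 1/8
(y ⊃ y) ⊃ (x ∨ x) = 1 ⊃ 1/8 = 1/8
¬z ⊃ ((y ⊃ y) ⊃ (x ∨ x)) = 5/8 ⊃ 1/8 = 1/2
((z ⊃ y) ⊃ (y ∨ (y ⊃ z))) ⊃ (¬z ⊃ ((y ⊃ y) ⊃ (x ∨ x))) = 7/8 ⊃ 1/2 = 5/8
¬(((z ⊃ y) ⊃ (y ∨ (y ⊃ z))) ⊃ (¬z ⊃ ((y ⊃ y) ⊃ (x ∨ x)))) = ¬5/8 = 3/8
¬¬(((z ⊃ y) ⊃ (y ∨ (y ⊃ z))) ⊃ (¬z ⊃ ((y ⊃ y) ⊃ (x ∨ x)))) = ¬3/8 = 5/8

5/8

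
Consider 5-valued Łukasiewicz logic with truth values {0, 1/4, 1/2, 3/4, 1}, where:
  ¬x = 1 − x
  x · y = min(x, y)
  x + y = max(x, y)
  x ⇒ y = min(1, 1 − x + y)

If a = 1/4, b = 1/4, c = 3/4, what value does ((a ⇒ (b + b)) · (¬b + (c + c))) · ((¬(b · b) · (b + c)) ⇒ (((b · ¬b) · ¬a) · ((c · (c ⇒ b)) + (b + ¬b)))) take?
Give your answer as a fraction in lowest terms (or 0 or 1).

b + b = 1/4 + 1/4 = 1/4
a ⇒ (b + b) = 1/4 ⇒ 1/4 = 1
¬b = ¬1/4 = 3/4
c + c = 3/4 + 3/4 = 3/4
¬b + (c + c) = 3/4 + 3/4 = 3/4
(a ⇒ (b + b)) · (¬b + (c + c)) = 1 · 3/4 = 3/4
b · b = 1/4 · 1/4 = 1/4
¬(b · b) = ¬1/4 = 3/4
b + c = 1/4 + 3/4 = 3/4
¬(b · b) · (b + c) = 3/4 · 3/4 = 3/4
¬b = ¬1/4 = 3/4
b · ¬b = 1/4 · 3/4 = 1/4
¬a = ¬1/4 = 3/4
(b · ¬b) · ¬a = 1/4 · 3/4 = 1/4
c ⇒ b = 3/4 ⇒ 1/4 = 1/2
c · (c ⇒ b) = 3/4 · 1/2 = 1/2
¬b = ¬1/4 = 3/4
b + ¬b = 1/4 + 3/4 = 3/4
(c · (c ⇒ b)) + (b + ¬b) = 1/2 + 3/4 = 3/4
((b · ¬b) · ¬a) · ((c · (c ⇒ b)) + (b + ¬b)) = 1/4 · 3/4 = 1/4
(¬(b · b) · (b + c)) ⇒ (((b · ¬b) · ¬a) · ((c · (c ⇒ b)) + (b + ¬b))) = 3/4 ⇒ 1/4 = 1/2
((a ⇒ (b + b)) · (¬b + (c + c))) · ((¬(b · b) · (b + c)) ⇒ (((b · ¬b) · ¬a) · ((c · (c ⇒ b)) + (b + ¬b)))) = 3/4 · 1/2 = 1/2

1/2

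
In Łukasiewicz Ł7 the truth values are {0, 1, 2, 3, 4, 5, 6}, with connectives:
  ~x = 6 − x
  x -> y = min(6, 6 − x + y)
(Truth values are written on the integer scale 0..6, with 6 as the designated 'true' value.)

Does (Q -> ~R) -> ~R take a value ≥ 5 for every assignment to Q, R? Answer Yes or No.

Counterexample: take Q = 0, R = 2.
~R = ~2 = 4
Q -> ~R = 0 -> 4 = 6
(Q -> ~R) -> ~R = 6 -> 4 = 4
This gives 4, which is below 5.

No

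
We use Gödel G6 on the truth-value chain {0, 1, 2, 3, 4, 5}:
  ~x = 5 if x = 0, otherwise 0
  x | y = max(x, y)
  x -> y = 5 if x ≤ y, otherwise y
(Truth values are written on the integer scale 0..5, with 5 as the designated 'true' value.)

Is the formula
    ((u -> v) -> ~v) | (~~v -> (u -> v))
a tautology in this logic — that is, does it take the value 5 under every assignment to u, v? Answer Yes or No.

No

Counterexample: take u = 2, v = 1.
u -> v = 2 -> 1 = 1
~v = ~1 = 0
(u -> v) -> ~v = 1 -> 0 = 0
~v = ~1 = 0
~~v = ~0 = 5
u -> v = 2 -> 1 = 1
~~v -> (u -> v) = 5 -> 1 = 1
((u -> v) -> ~v) | (~~v -> (u -> v)) = 0 | 1 = 1
This gives 1 ≠ 5.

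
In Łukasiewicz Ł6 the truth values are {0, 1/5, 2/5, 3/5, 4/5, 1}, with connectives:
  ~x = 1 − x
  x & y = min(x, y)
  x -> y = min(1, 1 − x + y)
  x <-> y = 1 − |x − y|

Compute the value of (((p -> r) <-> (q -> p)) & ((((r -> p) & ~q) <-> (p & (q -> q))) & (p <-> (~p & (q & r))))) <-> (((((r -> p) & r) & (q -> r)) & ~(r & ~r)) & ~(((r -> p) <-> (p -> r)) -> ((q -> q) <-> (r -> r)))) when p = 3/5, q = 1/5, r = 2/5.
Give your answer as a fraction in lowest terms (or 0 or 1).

p -> r = 3/5 -> 2/5 = 4/5
q -> p = 1/5 -> 3/5 = 1
(p -> r) <-> (q -> p) = 4/5 <-> 1 = 4/5
r -> p = 2/5 -> 3/5 = 1
~q = ~1/5 = 4/5
(r -> p) & ~q = 1 & 4/5 = 4/5
q -> q = 1/5 -> 1/5 = 1
p & (q -> q) = 3/5 & 1 = 3/5
((r -> p) & ~q) <-> (p & (q -> q)) = 4/5 <-> 3/5 = 4/5
~p = ~3/5 = 2/5
q & r = 1/5 & 2/5 = 1/5
~p & (q & r) = 2/5 & 1/5 = 1/5
p <-> (~p & (q & r)) = 3/5 <-> 1/5 = 3/5
(((r -> p) & ~q) <-> (p & (q -> q))) & (p <-> (~p & (q & r))) = 4/5 & 3/5 = 3/5
((p -> r) <-> (q -> p)) & ((((r -> p) & ~q) <-> (p & (q -> q))) & (p <-> (~p & (q & r)))) = 4/5 & 3/5 = 3/5
r -> p = 2/5 -> 3/5 = 1
(r -> p) & r = 1 & 2/5 = 2/5
q -> r = 1/5 -> 2/5 = 1
((r -> p) & r) & (q -> r) = 2/5 & 1 = 2/5
~r = ~2/5 = 3/5
r & ~r = 2/5 & 3/5 = 2/5
~(r & ~r) = ~2/5 = 3/5
(((r -> p) & r) & (q -> r)) & ~(r & ~r) = 2/5 & 3/5 = 2/5
r -> p = 2/5 -> 3/5 = 1
p -> r = 3/5 -> 2/5 = 4/5
(r -> p) <-> (p -> r) = 1 <-> 4/5 = 4/5
q -> q = 1/5 -> 1/5 = 1
r -> r = 2/5 -> 2/5 = 1
(q -> q) <-> (r -> r) = 1 <-> 1 = 1
((r -> p) <-> (p -> r)) -> ((q -> q) <-> (r -> r)) = 4/5 -> 1 = 1
~(((r -> p) <-> (p -> r)) -> ((q -> q) <-> (r -> r))) = ~1 = 0
((((r -> p) & r) & (q -> r)) & ~(r & ~r)) & ~(((r -> p) <-> (p -> r)) -> ((q -> q) <-> (r -> r))) = 2/5 & 0 = 0
(((p -> r) <-> (q -> p)) & ((((r -> p) & ~q) <-> (p & (q -> q))) & (p <-> (~p & (q & r))))) <-> (((((r -> p) & r) & (q -> r)) & ~(r & ~r)) & ~(((r -> p) <-> (p -> r)) -> ((q -> q) <-> (r -> r)))) = 3/5 <-> 0 = 2/5

2/5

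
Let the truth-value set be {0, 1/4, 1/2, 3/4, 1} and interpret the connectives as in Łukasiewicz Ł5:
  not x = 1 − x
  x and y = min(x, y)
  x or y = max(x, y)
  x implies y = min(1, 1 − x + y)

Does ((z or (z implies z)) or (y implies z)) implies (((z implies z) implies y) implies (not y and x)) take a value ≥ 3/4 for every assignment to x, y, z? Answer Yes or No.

No

Counterexample: take x = 0, y = 1/2, z = 0.
z implies z = 0 implies 0 = 1
z or (z implies z) = 0 or 1 = 1
y implies z = 1/2 implies 0 = 1/2
(z or (z implies z)) or (y implies z) = 1 or 1/2 = 1
z implies z = 0 implies 0 = 1
(z implies z) implies y = 1 implies 1/2 = 1/2
not y = not 1/2 = 1/2
not y and x = 1/2 and 0 = 0
((z implies z) implies y) implies (not y and x) = 1/2 implies 0 = 1/2
((z or (z implies z)) or (y implies z)) implies (((z implies z) implies y) implies (not y and x)) = 1 implies 1/2 = 1/2
This gives 1/2, which is below 3/4.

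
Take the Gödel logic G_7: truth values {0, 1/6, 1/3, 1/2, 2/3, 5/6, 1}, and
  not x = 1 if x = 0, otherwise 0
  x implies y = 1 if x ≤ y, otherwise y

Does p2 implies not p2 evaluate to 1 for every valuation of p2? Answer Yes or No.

Counterexample: take p2 = 1/6.
not p2 = not 1/6 = 0
p2 implies not p2 = 1/6 implies 0 = 0
This gives 0 ≠ 1.

No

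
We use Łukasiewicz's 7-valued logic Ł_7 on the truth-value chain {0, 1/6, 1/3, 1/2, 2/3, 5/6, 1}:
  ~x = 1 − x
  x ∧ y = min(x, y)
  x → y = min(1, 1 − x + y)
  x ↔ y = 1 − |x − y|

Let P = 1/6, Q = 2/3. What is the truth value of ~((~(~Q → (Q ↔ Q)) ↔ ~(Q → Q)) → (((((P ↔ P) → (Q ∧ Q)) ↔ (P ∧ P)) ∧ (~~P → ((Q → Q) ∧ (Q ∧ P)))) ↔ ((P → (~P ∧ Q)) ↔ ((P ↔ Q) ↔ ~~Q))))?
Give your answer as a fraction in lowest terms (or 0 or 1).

~Q = ~2/3 = 1/3
Q ↔ Q = 2/3 ↔ 2/3 = 1
~Q → (Q ↔ Q) = 1/3 → 1 = 1
~(~Q → (Q ↔ Q)) = ~1 = 0
Q → Q = 2/3 → 2/3 = 1
~(Q → Q) = ~1 = 0
~(~Q → (Q ↔ Q)) ↔ ~(Q → Q) = 0 ↔ 0 = 1
P ↔ P = 1/6 ↔ 1/6 = 1
Q ∧ Q = 2/3 ∧ 2/3 = 2/3
(P ↔ P) → (Q ∧ Q) = 1 → 2/3 = 2/3
P ∧ P = 1/6 ∧ 1/6 = 1/6
((P ↔ P) → (Q ∧ Q)) ↔ (P ∧ P) = 2/3 ↔ 1/6 = 1/2
~P = ~1/6 = 5/6
~~P = ~5/6 = 1/6
Q → Q = 2/3 → 2/3 = 1
Q ∧ P = 2/3 ∧ 1/6 = 1/6
(Q → Q) ∧ (Q ∧ P) = 1 ∧ 1/6 = 1/6
~~P → ((Q → Q) ∧ (Q ∧ P)) = 1/6 → 1/6 = 1
(((P ↔ P) → (Q ∧ Q)) ↔ (P ∧ P)) ∧ (~~P → ((Q → Q) ∧ (Q ∧ P))) = 1/2 ∧ 1 = 1/2
~P = ~1/6 = 5/6
~P ∧ Q = 5/6 ∧ 2/3 = 2/3
P → (~P ∧ Q) = 1/6 → 2/3 = 1
P ↔ Q = 1/6 ↔ 2/3 = 1/2
~Q = ~2/3 = 1/3
~~Q = ~1/3 = 2/3
(P ↔ Q) ↔ ~~Q = 1/2 ↔ 2/3 = 5/6
(P → (~P ∧ Q)) ↔ ((P ↔ Q) ↔ ~~Q) = 1 ↔ 5/6 = 5/6
((((P ↔ P) → (Q ∧ Q)) ↔ (P ∧ P)) ∧ (~~P → ((Q → Q) ∧ (Q ∧ P)))) ↔ ((P → (~P ∧ Q)) ↔ ((P ↔ Q) ↔ ~~Q)) = 1/2 ↔ 5/6 = 2/3
(~(~Q → (Q ↔ Q)) ↔ ~(Q → Q)) → (((((P ↔ P) → (Q ∧ Q)) ↔ (P ∧ P)) ∧ (~~P → ((Q → Q) ∧ (Q ∧ P)))) ↔ ((P → (~P ∧ Q)) ↔ ((P ↔ Q) ↔ ~~Q))) = 1 → 2/3 = 2/3
~((~(~Q → (Q ↔ Q)) ↔ ~(Q → Q)) → (((((P ↔ P) → (Q ∧ Q)) ↔ (P ∧ P)) ∧ (~~P → ((Q → Q) ∧ (Q ∧ P)))) ↔ ((P → (~P ∧ Q)) ↔ ((P ↔ Q) ↔ ~~Q)))) = ~2/3 = 1/3

1/3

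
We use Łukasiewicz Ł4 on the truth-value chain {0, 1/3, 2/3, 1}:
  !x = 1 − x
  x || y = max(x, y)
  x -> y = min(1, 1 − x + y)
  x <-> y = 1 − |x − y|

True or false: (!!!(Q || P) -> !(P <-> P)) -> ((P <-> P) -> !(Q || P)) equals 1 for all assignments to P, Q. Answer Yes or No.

Counterexample: take P = 0, Q = 2/3.
Q || P = 2/3 || 0 = 2/3
!(Q || P) = !2/3 = 1/3
!!(Q || P) = !1/3 = 2/3
!!!(Q || P) = !2/3 = 1/3
P <-> P = 0 <-> 0 = 1
!(P <-> P) = !1 = 0
!!!(Q || P) -> !(P <-> P) = 1/3 -> 0 = 2/3
P <-> P = 0 <-> 0 = 1
Q || P = 2/3 || 0 = 2/3
!(Q || P) = !2/3 = 1/3
(P <-> P) -> !(Q || P) = 1 -> 1/3 = 1/3
(!!!(Q || P) -> !(P <-> P)) -> ((P <-> P) -> !(Q || P)) = 2/3 -> 1/3 = 2/3
This gives 2/3 ≠ 1.

No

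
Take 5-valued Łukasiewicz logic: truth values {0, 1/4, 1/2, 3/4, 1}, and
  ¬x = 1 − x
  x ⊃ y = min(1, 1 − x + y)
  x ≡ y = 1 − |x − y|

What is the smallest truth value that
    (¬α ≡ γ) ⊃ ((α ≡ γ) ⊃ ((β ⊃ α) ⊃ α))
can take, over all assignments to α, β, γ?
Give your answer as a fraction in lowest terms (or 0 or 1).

1/2

Take α = 1/2, β = 0, γ = 1/2:
¬α = ¬1/2 = 1/2
¬α ≡ γ = 1/2 ≡ 1/2 = 1
α ≡ γ = 1/2 ≡ 1/2 = 1
β ⊃ α = 0 ⊃ 1/2 = 1
(β ⊃ α) ⊃ α = 1 ⊃ 1/2 = 1/2
(α ≡ γ) ⊃ ((β ⊃ α) ⊃ α) = 1 ⊃ 1/2 = 1/2
(¬α ≡ γ) ⊃ ((α ≡ γ) ⊃ ((β ⊃ α) ⊃ α)) = 1 ⊃ 1/2 = 1/2
No assignment yields a value below 1/2, so this is the minimum.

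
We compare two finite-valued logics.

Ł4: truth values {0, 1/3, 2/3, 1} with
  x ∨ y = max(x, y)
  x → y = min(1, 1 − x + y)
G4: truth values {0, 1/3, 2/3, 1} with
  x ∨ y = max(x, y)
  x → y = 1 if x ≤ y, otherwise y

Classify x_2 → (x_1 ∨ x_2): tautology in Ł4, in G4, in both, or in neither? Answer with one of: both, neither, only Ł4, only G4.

both

In Ł4: every assignment gives 1 — tautology.
In G4: every assignment gives 1 — tautology.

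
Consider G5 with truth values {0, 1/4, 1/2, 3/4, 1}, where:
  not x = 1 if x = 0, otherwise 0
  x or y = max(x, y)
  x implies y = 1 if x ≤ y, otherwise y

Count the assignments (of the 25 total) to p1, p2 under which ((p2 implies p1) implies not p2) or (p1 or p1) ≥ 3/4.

value 1: 13 assignments (counts)
value 3/4: 4 assignments (counts)
value 1/2: 4 assignments
value 1/4: 4 assignments
So 17 of the 25 assignments meet the threshold.

17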